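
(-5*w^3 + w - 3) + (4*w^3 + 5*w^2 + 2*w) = -w^3 + 5*w^2 + 3*w - 3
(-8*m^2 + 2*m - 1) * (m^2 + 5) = -8*m^4 + 2*m^3 - 41*m^2 + 10*m - 5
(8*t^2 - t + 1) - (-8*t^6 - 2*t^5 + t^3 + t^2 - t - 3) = 8*t^6 + 2*t^5 - t^3 + 7*t^2 + 4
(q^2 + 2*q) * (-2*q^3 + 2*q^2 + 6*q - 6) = -2*q^5 - 2*q^4 + 10*q^3 + 6*q^2 - 12*q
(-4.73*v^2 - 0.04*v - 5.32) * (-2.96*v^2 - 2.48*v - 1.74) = 14.0008*v^4 + 11.8488*v^3 + 24.0766*v^2 + 13.2632*v + 9.2568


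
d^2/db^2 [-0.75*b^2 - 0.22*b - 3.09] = -1.50000000000000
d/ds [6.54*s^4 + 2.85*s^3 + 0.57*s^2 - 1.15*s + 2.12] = 26.16*s^3 + 8.55*s^2 + 1.14*s - 1.15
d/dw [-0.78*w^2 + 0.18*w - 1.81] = 0.18 - 1.56*w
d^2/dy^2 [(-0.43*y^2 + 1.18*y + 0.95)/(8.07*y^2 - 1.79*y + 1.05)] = (141.271806*y^3 + 393.07356*y^2 - 142.33059*y - 6.52439)/(525.557943*y^6 - 349.720713*y^5 + 282.714696*y^4 - 96.740729*y^3 + 36.78444*y^2 - 5.920425*y + 1.157625)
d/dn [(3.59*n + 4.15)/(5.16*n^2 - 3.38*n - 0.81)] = (-18.5244*n^2 - 42.828*n + 11.1191)/(26.6256*n^4 - 34.8816*n^3 + 3.0652*n^2 + 5.4756*n + 0.6561)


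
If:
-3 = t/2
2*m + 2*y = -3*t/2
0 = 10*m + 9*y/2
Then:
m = -81/22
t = -6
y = 90/11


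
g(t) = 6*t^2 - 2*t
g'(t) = 12*t - 2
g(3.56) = 68.92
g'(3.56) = 40.72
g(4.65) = 120.44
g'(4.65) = 53.80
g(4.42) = 108.38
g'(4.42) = 51.04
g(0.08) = -0.12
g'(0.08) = -1.04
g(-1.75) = 21.88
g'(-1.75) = -23.00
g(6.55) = 244.32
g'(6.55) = 76.60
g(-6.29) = 249.96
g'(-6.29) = -77.48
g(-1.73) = 21.42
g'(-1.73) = -22.76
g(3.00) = 48.00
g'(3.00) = 34.00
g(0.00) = 0.00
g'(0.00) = -2.00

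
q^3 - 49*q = q*(q - 7)*(q + 7)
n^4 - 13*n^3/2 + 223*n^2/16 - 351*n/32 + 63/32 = (n - 3)*(n - 7/4)*(n - 3/2)*(n - 1/4)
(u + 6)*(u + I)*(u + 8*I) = u^3 + 6*u^2 + 9*I*u^2 - 8*u + 54*I*u - 48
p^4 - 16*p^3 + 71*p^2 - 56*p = p*(p - 8)*(p - 7)*(p - 1)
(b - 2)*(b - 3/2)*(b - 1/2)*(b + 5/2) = b^4 - 3*b^3/2 - 21*b^2/4 + 83*b/8 - 15/4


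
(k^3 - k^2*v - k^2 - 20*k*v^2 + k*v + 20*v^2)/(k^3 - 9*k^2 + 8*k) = (k^2 - k*v - 20*v^2)/(k*(k - 8))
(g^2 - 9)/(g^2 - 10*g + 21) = (g + 3)/(g - 7)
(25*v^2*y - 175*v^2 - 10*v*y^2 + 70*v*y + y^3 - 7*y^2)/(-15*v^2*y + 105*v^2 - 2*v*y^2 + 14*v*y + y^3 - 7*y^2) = (-5*v + y)/(3*v + y)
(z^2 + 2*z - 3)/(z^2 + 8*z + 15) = (z - 1)/(z + 5)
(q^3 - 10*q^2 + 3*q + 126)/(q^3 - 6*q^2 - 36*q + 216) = (q^2 - 4*q - 21)/(q^2 - 36)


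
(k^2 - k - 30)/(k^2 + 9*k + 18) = (k^2 - k - 30)/(k^2 + 9*k + 18)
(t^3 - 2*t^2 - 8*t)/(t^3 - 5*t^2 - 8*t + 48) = t*(t + 2)/(t^2 - t - 12)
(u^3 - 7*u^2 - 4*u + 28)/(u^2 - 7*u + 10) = (u^2 - 5*u - 14)/(u - 5)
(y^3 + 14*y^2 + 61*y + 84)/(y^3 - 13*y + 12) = (y^2 + 10*y + 21)/(y^2 - 4*y + 3)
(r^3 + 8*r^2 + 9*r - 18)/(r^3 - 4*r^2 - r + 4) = (r^2 + 9*r + 18)/(r^2 - 3*r - 4)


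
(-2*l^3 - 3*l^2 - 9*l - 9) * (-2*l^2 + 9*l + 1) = 4*l^5 - 12*l^4 - 11*l^3 - 66*l^2 - 90*l - 9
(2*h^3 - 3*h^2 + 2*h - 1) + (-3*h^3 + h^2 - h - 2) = -h^3 - 2*h^2 + h - 3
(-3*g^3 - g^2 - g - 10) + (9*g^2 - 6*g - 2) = -3*g^3 + 8*g^2 - 7*g - 12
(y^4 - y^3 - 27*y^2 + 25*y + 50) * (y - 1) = y^5 - 2*y^4 - 26*y^3 + 52*y^2 + 25*y - 50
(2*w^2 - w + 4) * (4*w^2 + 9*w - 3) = 8*w^4 + 14*w^3 + w^2 + 39*w - 12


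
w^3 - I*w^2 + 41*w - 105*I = (w - 5*I)*(w - 3*I)*(w + 7*I)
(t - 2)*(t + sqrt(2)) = t^2 - 2*t + sqrt(2)*t - 2*sqrt(2)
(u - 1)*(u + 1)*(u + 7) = u^3 + 7*u^2 - u - 7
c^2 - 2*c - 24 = (c - 6)*(c + 4)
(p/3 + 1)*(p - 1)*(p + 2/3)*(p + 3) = p^4/3 + 17*p^3/9 + 19*p^2/9 - 7*p/3 - 2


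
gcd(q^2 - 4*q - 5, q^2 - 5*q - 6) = q + 1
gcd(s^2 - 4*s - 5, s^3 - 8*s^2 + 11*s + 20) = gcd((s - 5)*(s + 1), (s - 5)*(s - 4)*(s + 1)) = s^2 - 4*s - 5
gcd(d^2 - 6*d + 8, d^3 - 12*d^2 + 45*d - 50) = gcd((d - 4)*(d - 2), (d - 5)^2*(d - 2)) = d - 2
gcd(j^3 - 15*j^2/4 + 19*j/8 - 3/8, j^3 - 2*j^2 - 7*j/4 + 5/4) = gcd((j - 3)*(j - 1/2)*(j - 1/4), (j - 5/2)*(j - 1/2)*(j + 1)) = j - 1/2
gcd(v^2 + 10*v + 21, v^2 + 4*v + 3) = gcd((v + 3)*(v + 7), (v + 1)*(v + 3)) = v + 3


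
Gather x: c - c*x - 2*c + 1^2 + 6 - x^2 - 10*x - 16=-c - x^2 + x*(-c - 10) - 9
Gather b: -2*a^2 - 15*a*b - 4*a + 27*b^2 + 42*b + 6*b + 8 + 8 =-2*a^2 - 4*a + 27*b^2 + b*(48 - 15*a) + 16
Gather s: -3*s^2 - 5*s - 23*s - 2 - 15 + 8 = -3*s^2 - 28*s - 9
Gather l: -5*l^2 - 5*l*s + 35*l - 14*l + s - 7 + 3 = -5*l^2 + l*(21 - 5*s) + s - 4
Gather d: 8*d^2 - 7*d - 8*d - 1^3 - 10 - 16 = 8*d^2 - 15*d - 27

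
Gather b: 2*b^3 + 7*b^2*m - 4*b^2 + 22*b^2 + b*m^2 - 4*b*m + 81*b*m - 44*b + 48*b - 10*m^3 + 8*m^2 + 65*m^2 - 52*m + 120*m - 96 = 2*b^3 + b^2*(7*m + 18) + b*(m^2 + 77*m + 4) - 10*m^3 + 73*m^2 + 68*m - 96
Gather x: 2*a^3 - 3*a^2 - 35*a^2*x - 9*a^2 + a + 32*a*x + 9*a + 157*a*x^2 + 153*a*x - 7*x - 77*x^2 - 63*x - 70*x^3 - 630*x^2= 2*a^3 - 12*a^2 + 10*a - 70*x^3 + x^2*(157*a - 707) + x*(-35*a^2 + 185*a - 70)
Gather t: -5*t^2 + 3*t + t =-5*t^2 + 4*t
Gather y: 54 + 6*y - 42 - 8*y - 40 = -2*y - 28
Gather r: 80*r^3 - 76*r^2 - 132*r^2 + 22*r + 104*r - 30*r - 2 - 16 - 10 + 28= 80*r^3 - 208*r^2 + 96*r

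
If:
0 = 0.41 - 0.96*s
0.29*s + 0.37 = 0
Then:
No Solution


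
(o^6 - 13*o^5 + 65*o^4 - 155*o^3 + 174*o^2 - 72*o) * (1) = o^6 - 13*o^5 + 65*o^4 - 155*o^3 + 174*o^2 - 72*o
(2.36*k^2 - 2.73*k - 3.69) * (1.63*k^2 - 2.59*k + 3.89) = 3.8468*k^4 - 10.5623*k^3 + 10.2364*k^2 - 1.0626*k - 14.3541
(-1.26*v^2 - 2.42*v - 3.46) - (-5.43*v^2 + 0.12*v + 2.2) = 4.17*v^2 - 2.54*v - 5.66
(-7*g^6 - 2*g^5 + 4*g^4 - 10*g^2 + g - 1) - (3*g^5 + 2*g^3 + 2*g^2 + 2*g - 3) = -7*g^6 - 5*g^5 + 4*g^4 - 2*g^3 - 12*g^2 - g + 2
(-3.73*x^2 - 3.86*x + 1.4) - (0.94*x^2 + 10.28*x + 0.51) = -4.67*x^2 - 14.14*x + 0.89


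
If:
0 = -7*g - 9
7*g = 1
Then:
No Solution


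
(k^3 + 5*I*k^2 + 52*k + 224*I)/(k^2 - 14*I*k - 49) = (k^2 + 12*I*k - 32)/(k - 7*I)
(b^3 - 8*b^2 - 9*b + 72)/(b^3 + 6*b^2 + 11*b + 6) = (b^2 - 11*b + 24)/(b^2 + 3*b + 2)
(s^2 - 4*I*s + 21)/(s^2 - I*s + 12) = (s - 7*I)/(s - 4*I)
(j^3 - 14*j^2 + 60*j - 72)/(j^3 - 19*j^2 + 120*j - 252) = (j - 2)/(j - 7)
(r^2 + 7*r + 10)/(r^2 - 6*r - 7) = (r^2 + 7*r + 10)/(r^2 - 6*r - 7)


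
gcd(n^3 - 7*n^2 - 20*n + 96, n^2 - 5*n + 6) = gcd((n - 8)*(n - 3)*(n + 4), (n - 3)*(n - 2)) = n - 3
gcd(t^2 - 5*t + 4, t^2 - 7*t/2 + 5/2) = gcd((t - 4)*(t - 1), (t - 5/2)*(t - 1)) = t - 1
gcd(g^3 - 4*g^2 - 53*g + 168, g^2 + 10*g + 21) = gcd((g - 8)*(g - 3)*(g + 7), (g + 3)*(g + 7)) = g + 7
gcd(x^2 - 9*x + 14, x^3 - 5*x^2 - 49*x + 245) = x - 7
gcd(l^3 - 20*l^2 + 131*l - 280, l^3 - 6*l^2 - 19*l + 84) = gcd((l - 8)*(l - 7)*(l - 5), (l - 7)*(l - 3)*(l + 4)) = l - 7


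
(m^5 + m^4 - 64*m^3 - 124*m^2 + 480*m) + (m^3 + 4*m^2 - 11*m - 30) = m^5 + m^4 - 63*m^3 - 120*m^2 + 469*m - 30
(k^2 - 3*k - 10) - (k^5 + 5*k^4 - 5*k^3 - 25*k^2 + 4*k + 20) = -k^5 - 5*k^4 + 5*k^3 + 26*k^2 - 7*k - 30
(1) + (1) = 2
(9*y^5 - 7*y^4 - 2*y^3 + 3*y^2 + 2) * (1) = 9*y^5 - 7*y^4 - 2*y^3 + 3*y^2 + 2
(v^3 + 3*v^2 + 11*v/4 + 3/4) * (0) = 0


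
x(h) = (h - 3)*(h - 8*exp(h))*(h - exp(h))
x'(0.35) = -29.79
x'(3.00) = 2694.12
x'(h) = (1 - 8*exp(h))*(h - 3)*(h - exp(h)) + (1 - exp(h))*(h - 3)*(h - 8*exp(h)) + (h - 8*exp(h))*(h - exp(h)) = (1 - exp(h))*(h - 3)*(h - 8*exp(h)) - (h - 3)*(h - exp(h))*(8*exp(h) - 1) + (h - 8*exp(h))*(h - exp(h))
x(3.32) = 1697.69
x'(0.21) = -21.74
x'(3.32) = 8880.56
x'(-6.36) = 158.83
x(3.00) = 0.00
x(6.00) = 3840867.53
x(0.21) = -27.59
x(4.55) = 105071.16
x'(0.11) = -17.15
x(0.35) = -31.17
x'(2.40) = -227.25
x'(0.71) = -62.55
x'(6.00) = 9016307.12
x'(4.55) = 282566.53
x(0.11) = -25.65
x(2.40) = -443.85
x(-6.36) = -379.54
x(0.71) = -47.18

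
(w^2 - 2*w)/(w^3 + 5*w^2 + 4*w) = (w - 2)/(w^2 + 5*w + 4)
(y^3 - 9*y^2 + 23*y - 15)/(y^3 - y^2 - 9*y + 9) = (y - 5)/(y + 3)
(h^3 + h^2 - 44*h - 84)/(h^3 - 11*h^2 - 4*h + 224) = (h^2 + 8*h + 12)/(h^2 - 4*h - 32)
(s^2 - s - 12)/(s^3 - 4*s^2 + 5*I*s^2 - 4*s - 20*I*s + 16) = (s + 3)/(s^2 + 5*I*s - 4)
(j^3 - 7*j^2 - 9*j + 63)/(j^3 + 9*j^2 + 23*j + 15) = (j^2 - 10*j + 21)/(j^2 + 6*j + 5)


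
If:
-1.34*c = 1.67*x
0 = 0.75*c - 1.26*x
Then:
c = 0.00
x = 0.00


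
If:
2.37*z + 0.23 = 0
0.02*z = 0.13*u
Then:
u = -0.01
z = -0.10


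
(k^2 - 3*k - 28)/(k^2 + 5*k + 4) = (k - 7)/(k + 1)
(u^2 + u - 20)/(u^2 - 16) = (u + 5)/(u + 4)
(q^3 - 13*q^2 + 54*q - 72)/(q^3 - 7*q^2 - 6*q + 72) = (q - 3)/(q + 3)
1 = 1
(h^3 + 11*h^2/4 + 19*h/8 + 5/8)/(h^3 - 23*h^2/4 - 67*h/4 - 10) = (h + 1/2)/(h - 8)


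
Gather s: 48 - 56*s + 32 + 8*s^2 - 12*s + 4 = 8*s^2 - 68*s + 84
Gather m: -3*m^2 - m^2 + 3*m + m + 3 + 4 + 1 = -4*m^2 + 4*m + 8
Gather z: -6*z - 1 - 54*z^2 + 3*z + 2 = -54*z^2 - 3*z + 1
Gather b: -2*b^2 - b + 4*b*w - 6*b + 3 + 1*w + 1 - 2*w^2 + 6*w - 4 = -2*b^2 + b*(4*w - 7) - 2*w^2 + 7*w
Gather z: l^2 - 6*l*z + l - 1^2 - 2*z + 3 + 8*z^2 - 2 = l^2 + l + 8*z^2 + z*(-6*l - 2)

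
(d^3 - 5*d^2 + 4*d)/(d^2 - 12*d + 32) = d*(d - 1)/(d - 8)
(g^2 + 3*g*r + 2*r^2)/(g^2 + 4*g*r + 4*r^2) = (g + r)/(g + 2*r)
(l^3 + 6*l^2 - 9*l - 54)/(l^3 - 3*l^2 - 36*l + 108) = (l + 3)/(l - 6)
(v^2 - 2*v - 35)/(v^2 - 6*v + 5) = (v^2 - 2*v - 35)/(v^2 - 6*v + 5)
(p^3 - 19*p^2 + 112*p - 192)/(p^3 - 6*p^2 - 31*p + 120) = (p - 8)/(p + 5)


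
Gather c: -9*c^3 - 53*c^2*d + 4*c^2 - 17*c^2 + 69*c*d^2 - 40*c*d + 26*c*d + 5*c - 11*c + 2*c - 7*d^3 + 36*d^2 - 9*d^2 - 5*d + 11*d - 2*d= -9*c^3 + c^2*(-53*d - 13) + c*(69*d^2 - 14*d - 4) - 7*d^3 + 27*d^2 + 4*d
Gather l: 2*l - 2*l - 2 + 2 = 0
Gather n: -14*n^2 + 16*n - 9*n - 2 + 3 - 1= -14*n^2 + 7*n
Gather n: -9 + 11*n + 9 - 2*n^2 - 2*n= -2*n^2 + 9*n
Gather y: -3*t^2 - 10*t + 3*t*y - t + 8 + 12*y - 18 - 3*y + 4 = -3*t^2 - 11*t + y*(3*t + 9) - 6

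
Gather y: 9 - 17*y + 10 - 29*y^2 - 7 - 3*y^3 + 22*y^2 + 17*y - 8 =-3*y^3 - 7*y^2 + 4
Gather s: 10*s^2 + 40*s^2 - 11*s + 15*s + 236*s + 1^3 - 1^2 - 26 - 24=50*s^2 + 240*s - 50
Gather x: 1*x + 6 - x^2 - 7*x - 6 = -x^2 - 6*x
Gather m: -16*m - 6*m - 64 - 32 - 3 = -22*m - 99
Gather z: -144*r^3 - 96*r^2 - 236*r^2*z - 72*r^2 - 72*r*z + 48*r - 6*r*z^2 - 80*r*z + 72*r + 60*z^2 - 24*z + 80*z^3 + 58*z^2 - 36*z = -144*r^3 - 168*r^2 + 120*r + 80*z^3 + z^2*(118 - 6*r) + z*(-236*r^2 - 152*r - 60)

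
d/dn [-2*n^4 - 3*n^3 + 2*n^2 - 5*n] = -8*n^3 - 9*n^2 + 4*n - 5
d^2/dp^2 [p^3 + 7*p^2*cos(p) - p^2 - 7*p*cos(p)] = -7*p^2*cos(p) - 28*p*sin(p) + 7*p*cos(p) + 6*p + 14*sqrt(2)*sin(p + pi/4) - 2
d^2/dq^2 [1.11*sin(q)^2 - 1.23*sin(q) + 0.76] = 1.23*sin(q) + 2.22*cos(2*q)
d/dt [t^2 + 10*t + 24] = 2*t + 10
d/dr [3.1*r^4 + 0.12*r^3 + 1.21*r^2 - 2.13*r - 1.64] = 12.4*r^3 + 0.36*r^2 + 2.42*r - 2.13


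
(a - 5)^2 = a^2 - 10*a + 25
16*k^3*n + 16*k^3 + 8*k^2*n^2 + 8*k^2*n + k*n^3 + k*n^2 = (4*k + n)^2*(k*n + k)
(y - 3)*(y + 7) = y^2 + 4*y - 21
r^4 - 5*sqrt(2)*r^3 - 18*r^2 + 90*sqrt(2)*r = r*(r - 5*sqrt(2))*(r - 3*sqrt(2))*(r + 3*sqrt(2))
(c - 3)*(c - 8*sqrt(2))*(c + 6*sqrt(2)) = c^3 - 3*c^2 - 2*sqrt(2)*c^2 - 96*c + 6*sqrt(2)*c + 288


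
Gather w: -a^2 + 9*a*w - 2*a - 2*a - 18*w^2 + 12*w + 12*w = -a^2 - 4*a - 18*w^2 + w*(9*a + 24)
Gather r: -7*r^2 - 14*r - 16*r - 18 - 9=-7*r^2 - 30*r - 27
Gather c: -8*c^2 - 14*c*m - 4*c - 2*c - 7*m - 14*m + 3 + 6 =-8*c^2 + c*(-14*m - 6) - 21*m + 9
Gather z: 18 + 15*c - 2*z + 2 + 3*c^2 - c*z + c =3*c^2 + 16*c + z*(-c - 2) + 20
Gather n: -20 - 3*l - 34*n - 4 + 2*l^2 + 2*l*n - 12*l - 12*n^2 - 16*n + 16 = 2*l^2 - 15*l - 12*n^2 + n*(2*l - 50) - 8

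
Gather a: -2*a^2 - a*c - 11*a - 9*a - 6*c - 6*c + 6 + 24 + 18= -2*a^2 + a*(-c - 20) - 12*c + 48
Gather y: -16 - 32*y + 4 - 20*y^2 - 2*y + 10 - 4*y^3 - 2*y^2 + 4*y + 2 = -4*y^3 - 22*y^2 - 30*y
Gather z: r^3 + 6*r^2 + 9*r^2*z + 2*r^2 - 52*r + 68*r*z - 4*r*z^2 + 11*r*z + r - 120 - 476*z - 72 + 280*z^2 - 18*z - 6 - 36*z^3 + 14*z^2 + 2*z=r^3 + 8*r^2 - 51*r - 36*z^3 + z^2*(294 - 4*r) + z*(9*r^2 + 79*r - 492) - 198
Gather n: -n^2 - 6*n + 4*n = -n^2 - 2*n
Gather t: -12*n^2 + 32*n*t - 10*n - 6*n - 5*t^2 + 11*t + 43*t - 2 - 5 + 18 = -12*n^2 - 16*n - 5*t^2 + t*(32*n + 54) + 11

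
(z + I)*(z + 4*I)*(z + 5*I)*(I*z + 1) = I*z^4 - 9*z^3 - 19*I*z^2 - 9*z - 20*I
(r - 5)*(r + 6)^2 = r^3 + 7*r^2 - 24*r - 180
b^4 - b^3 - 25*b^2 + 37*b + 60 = (b - 4)*(b - 3)*(b + 1)*(b + 5)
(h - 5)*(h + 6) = h^2 + h - 30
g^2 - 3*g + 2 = (g - 2)*(g - 1)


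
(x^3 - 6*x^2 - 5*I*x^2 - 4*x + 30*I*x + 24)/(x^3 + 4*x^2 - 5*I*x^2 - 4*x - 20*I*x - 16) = (x - 6)/(x + 4)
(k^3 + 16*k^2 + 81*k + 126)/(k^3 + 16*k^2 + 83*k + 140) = (k^2 + 9*k + 18)/(k^2 + 9*k + 20)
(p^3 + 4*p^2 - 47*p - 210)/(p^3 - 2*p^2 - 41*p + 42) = (p + 5)/(p - 1)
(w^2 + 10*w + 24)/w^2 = 1 + 10/w + 24/w^2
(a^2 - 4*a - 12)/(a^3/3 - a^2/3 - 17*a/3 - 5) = 3*(-a^2 + 4*a + 12)/(-a^3 + a^2 + 17*a + 15)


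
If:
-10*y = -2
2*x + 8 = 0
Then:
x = -4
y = 1/5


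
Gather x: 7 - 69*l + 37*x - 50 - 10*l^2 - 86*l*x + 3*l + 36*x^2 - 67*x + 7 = -10*l^2 - 66*l + 36*x^2 + x*(-86*l - 30) - 36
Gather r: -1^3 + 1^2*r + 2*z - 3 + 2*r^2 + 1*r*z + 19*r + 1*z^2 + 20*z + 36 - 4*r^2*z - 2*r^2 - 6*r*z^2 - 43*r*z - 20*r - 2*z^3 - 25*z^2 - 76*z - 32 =-4*r^2*z + r*(-6*z^2 - 42*z) - 2*z^3 - 24*z^2 - 54*z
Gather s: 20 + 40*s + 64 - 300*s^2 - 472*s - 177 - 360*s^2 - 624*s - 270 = -660*s^2 - 1056*s - 363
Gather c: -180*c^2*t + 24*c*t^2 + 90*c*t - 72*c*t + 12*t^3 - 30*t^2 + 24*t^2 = -180*c^2*t + c*(24*t^2 + 18*t) + 12*t^3 - 6*t^2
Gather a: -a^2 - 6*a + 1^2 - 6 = -a^2 - 6*a - 5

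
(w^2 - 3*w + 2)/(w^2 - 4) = (w - 1)/(w + 2)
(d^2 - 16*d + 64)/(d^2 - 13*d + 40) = (d - 8)/(d - 5)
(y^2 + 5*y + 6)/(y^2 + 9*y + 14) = (y + 3)/(y + 7)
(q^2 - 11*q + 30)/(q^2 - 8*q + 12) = (q - 5)/(q - 2)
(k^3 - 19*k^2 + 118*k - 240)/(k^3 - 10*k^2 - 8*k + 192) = (k - 5)/(k + 4)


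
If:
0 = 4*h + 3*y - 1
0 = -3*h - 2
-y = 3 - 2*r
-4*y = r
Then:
No Solution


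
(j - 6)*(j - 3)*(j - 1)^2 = j^4 - 11*j^3 + 37*j^2 - 45*j + 18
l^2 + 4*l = l*(l + 4)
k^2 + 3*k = k*(k + 3)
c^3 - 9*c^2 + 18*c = c*(c - 6)*(c - 3)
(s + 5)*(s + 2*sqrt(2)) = s^2 + 2*sqrt(2)*s + 5*s + 10*sqrt(2)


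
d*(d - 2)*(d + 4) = d^3 + 2*d^2 - 8*d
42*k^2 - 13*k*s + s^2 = (-7*k + s)*(-6*k + s)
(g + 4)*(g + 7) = g^2 + 11*g + 28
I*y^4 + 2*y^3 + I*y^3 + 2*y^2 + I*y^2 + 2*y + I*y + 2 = (y - 2*I)*(y - I)*(y + I)*(I*y + I)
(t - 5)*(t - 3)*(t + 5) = t^3 - 3*t^2 - 25*t + 75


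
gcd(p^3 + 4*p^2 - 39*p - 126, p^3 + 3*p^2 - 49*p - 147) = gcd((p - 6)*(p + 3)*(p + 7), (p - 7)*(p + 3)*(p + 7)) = p^2 + 10*p + 21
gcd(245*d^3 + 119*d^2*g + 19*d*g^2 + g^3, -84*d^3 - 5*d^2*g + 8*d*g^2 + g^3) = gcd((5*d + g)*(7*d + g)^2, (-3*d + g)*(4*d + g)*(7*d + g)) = 7*d + g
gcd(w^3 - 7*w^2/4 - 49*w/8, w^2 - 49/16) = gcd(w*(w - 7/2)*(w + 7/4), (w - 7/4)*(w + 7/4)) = w + 7/4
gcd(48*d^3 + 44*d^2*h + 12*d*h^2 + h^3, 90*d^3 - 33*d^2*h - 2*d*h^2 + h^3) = 6*d + h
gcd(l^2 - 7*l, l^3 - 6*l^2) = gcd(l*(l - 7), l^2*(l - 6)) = l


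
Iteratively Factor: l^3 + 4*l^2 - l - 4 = (l + 1)*(l^2 + 3*l - 4) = (l - 1)*(l + 1)*(l + 4)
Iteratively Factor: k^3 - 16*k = (k + 4)*(k^2 - 4*k) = (k - 4)*(k + 4)*(k)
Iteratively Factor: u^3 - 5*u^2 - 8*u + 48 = (u + 3)*(u^2 - 8*u + 16) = (u - 4)*(u + 3)*(u - 4)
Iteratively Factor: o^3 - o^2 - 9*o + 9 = (o - 1)*(o^2 - 9) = (o - 3)*(o - 1)*(o + 3)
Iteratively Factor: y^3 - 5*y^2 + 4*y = (y - 4)*(y^2 - y) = (y - 4)*(y - 1)*(y)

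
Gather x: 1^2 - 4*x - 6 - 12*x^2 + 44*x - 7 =-12*x^2 + 40*x - 12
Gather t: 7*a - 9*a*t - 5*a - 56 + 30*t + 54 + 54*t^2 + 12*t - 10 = 2*a + 54*t^2 + t*(42 - 9*a) - 12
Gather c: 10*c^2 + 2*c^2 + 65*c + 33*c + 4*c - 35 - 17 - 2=12*c^2 + 102*c - 54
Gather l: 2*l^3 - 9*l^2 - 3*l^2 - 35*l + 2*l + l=2*l^3 - 12*l^2 - 32*l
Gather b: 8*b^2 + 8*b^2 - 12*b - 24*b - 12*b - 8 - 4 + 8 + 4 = 16*b^2 - 48*b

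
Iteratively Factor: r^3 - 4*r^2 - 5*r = (r + 1)*(r^2 - 5*r) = (r - 5)*(r + 1)*(r)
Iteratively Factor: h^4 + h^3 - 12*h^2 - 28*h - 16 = (h - 4)*(h^3 + 5*h^2 + 8*h + 4) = (h - 4)*(h + 2)*(h^2 + 3*h + 2) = (h - 4)*(h + 2)^2*(h + 1)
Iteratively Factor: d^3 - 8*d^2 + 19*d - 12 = (d - 4)*(d^2 - 4*d + 3) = (d - 4)*(d - 3)*(d - 1)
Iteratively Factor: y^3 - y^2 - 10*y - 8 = (y + 1)*(y^2 - 2*y - 8) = (y - 4)*(y + 1)*(y + 2)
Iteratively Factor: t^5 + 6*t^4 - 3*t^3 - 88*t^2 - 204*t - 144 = (t - 4)*(t^4 + 10*t^3 + 37*t^2 + 60*t + 36) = (t - 4)*(t + 2)*(t^3 + 8*t^2 + 21*t + 18) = (t - 4)*(t + 2)^2*(t^2 + 6*t + 9) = (t - 4)*(t + 2)^2*(t + 3)*(t + 3)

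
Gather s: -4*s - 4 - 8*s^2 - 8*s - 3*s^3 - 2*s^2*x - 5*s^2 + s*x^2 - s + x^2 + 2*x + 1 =-3*s^3 + s^2*(-2*x - 13) + s*(x^2 - 13) + x^2 + 2*x - 3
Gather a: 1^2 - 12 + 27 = 16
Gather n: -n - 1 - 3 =-n - 4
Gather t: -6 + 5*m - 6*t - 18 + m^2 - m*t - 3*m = m^2 + 2*m + t*(-m - 6) - 24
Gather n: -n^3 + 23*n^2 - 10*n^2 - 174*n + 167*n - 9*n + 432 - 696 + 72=-n^3 + 13*n^2 - 16*n - 192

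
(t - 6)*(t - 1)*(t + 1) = t^3 - 6*t^2 - t + 6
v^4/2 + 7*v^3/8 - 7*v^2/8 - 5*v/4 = v*(v/2 + 1/2)*(v - 5/4)*(v + 2)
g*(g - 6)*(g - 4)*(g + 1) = g^4 - 9*g^3 + 14*g^2 + 24*g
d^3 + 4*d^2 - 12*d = d*(d - 2)*(d + 6)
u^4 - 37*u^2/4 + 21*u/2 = u*(u - 2)*(u - 3/2)*(u + 7/2)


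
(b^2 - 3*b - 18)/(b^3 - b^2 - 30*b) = (b + 3)/(b*(b + 5))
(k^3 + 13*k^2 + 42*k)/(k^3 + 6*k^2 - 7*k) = (k + 6)/(k - 1)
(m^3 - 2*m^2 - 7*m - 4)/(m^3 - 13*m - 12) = (m + 1)/(m + 3)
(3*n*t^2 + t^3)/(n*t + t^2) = t*(3*n + t)/(n + t)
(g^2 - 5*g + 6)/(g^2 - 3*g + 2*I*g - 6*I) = (g - 2)/(g + 2*I)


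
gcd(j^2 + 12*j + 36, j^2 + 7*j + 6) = j + 6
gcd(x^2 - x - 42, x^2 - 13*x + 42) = x - 7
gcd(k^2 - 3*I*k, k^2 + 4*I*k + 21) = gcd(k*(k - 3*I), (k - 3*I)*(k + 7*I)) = k - 3*I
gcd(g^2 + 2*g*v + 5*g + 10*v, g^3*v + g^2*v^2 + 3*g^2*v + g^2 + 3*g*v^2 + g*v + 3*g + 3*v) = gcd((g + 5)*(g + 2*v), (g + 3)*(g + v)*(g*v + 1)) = 1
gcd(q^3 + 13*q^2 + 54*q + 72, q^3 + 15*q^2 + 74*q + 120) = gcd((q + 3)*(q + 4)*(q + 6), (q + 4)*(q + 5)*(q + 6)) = q^2 + 10*q + 24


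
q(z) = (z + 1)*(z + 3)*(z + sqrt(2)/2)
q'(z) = (z + 1)*(z + 3) + (z + 1)*(z + sqrt(2)/2) + (z + 3)*(z + sqrt(2)/2) = 3*z^2 + sqrt(2)*z + 8*z + 2*sqrt(2) + 3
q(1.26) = 18.94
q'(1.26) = 22.45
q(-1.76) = 0.99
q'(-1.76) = -1.45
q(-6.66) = -123.32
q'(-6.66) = 76.20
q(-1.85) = 1.12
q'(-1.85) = -1.32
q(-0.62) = 0.08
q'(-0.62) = 1.14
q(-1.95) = 1.24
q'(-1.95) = -1.12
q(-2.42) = 1.41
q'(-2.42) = 0.62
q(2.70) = 71.86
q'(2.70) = 53.12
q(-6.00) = -79.39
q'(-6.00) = 57.34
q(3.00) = 88.97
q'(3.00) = 61.07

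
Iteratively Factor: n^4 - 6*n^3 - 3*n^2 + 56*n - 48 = (n - 4)*(n^3 - 2*n^2 - 11*n + 12) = (n - 4)*(n - 1)*(n^2 - n - 12) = (n - 4)^2*(n - 1)*(n + 3)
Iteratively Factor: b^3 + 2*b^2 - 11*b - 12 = (b + 4)*(b^2 - 2*b - 3) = (b + 1)*(b + 4)*(b - 3)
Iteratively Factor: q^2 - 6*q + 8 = (q - 4)*(q - 2)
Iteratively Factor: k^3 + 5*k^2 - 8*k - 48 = (k + 4)*(k^2 + k - 12) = (k - 3)*(k + 4)*(k + 4)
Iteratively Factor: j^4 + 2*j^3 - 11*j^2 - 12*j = (j)*(j^3 + 2*j^2 - 11*j - 12) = j*(j + 4)*(j^2 - 2*j - 3) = j*(j + 1)*(j + 4)*(j - 3)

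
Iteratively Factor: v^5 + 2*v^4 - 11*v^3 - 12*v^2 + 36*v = (v)*(v^4 + 2*v^3 - 11*v^2 - 12*v + 36) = v*(v - 2)*(v^3 + 4*v^2 - 3*v - 18) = v*(v - 2)*(v + 3)*(v^2 + v - 6) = v*(v - 2)*(v + 3)^2*(v - 2)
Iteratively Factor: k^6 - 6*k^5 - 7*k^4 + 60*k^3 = (k + 3)*(k^5 - 9*k^4 + 20*k^3) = k*(k + 3)*(k^4 - 9*k^3 + 20*k^2) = k*(k - 4)*(k + 3)*(k^3 - 5*k^2) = k*(k - 5)*(k - 4)*(k + 3)*(k^2) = k^2*(k - 5)*(k - 4)*(k + 3)*(k)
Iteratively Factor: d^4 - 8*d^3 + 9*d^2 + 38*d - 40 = (d - 5)*(d^3 - 3*d^2 - 6*d + 8) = (d - 5)*(d - 1)*(d^2 - 2*d - 8) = (d - 5)*(d - 1)*(d + 2)*(d - 4)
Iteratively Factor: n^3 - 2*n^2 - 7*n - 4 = (n - 4)*(n^2 + 2*n + 1) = (n - 4)*(n + 1)*(n + 1)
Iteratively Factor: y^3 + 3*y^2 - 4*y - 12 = (y + 2)*(y^2 + y - 6) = (y - 2)*(y + 2)*(y + 3)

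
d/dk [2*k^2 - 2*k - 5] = 4*k - 2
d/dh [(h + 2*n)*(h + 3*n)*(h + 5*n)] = 3*h^2 + 20*h*n + 31*n^2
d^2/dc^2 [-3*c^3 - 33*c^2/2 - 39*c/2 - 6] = -18*c - 33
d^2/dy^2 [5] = 0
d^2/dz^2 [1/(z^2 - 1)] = 2*(3*z^2 + 1)/(z^2 - 1)^3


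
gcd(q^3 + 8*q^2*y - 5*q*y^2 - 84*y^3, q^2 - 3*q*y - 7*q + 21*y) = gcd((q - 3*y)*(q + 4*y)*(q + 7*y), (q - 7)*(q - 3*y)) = -q + 3*y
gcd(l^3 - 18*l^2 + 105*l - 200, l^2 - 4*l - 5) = l - 5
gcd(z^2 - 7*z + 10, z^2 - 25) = z - 5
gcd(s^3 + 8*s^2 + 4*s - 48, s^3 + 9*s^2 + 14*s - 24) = s^2 + 10*s + 24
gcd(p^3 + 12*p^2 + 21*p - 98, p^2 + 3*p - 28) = p + 7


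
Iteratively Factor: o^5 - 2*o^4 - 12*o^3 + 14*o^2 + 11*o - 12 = (o - 4)*(o^4 + 2*o^3 - 4*o^2 - 2*o + 3) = (o - 4)*(o - 1)*(o^3 + 3*o^2 - o - 3) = (o - 4)*(o - 1)*(o + 3)*(o^2 - 1) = (o - 4)*(o - 1)^2*(o + 3)*(o + 1)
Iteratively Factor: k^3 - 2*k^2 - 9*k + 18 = (k - 3)*(k^2 + k - 6) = (k - 3)*(k + 3)*(k - 2)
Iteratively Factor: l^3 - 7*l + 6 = (l - 1)*(l^2 + l - 6) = (l - 2)*(l - 1)*(l + 3)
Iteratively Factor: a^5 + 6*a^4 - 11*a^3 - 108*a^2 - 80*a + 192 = (a - 1)*(a^4 + 7*a^3 - 4*a^2 - 112*a - 192) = (a - 1)*(a + 3)*(a^3 + 4*a^2 - 16*a - 64) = (a - 4)*(a - 1)*(a + 3)*(a^2 + 8*a + 16) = (a - 4)*(a - 1)*(a + 3)*(a + 4)*(a + 4)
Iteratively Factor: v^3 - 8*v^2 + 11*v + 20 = (v - 4)*(v^2 - 4*v - 5) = (v - 4)*(v + 1)*(v - 5)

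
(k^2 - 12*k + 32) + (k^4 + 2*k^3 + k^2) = k^4 + 2*k^3 + 2*k^2 - 12*k + 32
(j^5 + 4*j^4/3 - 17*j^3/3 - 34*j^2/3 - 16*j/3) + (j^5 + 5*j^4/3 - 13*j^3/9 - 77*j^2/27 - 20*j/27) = 2*j^5 + 3*j^4 - 64*j^3/9 - 383*j^2/27 - 164*j/27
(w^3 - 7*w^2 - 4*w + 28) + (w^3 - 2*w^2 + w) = 2*w^3 - 9*w^2 - 3*w + 28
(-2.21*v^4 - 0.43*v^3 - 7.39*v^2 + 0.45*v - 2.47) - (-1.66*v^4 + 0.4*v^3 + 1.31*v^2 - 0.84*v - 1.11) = -0.55*v^4 - 0.83*v^3 - 8.7*v^2 + 1.29*v - 1.36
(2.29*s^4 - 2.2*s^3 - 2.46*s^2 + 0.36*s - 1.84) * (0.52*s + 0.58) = 1.1908*s^5 + 0.1842*s^4 - 2.5552*s^3 - 1.2396*s^2 - 0.748*s - 1.0672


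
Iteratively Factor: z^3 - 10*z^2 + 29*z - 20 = (z - 5)*(z^2 - 5*z + 4) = (z - 5)*(z - 1)*(z - 4)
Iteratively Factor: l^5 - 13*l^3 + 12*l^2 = (l)*(l^4 - 13*l^2 + 12*l) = l*(l - 3)*(l^3 + 3*l^2 - 4*l) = l*(l - 3)*(l + 4)*(l^2 - l) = l*(l - 3)*(l - 1)*(l + 4)*(l)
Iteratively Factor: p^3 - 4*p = (p - 2)*(p^2 + 2*p) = p*(p - 2)*(p + 2)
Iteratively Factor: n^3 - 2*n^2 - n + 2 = (n - 1)*(n^2 - n - 2) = (n - 1)*(n + 1)*(n - 2)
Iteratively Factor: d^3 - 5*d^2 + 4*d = (d - 4)*(d^2 - d) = (d - 4)*(d - 1)*(d)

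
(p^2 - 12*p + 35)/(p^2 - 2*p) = (p^2 - 12*p + 35)/(p*(p - 2))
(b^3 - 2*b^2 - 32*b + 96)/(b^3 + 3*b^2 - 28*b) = (b^2 + 2*b - 24)/(b*(b + 7))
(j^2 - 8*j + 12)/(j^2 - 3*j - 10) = (-j^2 + 8*j - 12)/(-j^2 + 3*j + 10)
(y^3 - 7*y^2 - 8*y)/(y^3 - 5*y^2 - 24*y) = (y + 1)/(y + 3)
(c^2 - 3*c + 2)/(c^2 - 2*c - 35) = (-c^2 + 3*c - 2)/(-c^2 + 2*c + 35)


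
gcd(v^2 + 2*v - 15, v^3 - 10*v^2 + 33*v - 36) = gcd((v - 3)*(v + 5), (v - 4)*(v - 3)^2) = v - 3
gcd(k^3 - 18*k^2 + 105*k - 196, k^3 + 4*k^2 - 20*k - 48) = k - 4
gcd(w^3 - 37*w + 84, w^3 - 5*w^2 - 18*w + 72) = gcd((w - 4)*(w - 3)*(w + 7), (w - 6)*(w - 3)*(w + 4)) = w - 3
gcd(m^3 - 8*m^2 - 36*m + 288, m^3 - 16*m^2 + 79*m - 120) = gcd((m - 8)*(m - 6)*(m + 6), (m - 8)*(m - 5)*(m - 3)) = m - 8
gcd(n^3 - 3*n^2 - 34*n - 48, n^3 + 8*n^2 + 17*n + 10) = n + 2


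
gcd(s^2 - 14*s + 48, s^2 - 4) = 1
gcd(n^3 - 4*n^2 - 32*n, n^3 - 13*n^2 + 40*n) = n^2 - 8*n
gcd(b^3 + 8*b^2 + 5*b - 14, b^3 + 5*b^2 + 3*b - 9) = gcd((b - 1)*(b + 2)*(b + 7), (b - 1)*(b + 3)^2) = b - 1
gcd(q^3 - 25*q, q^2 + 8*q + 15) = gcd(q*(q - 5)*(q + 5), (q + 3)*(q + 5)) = q + 5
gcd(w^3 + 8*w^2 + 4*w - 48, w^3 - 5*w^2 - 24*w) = 1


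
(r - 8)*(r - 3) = r^2 - 11*r + 24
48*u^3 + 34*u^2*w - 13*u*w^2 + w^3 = (-8*u + w)*(-6*u + w)*(u + w)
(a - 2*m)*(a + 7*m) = a^2 + 5*a*m - 14*m^2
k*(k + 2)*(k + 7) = k^3 + 9*k^2 + 14*k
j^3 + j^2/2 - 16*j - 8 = (j - 4)*(j + 1/2)*(j + 4)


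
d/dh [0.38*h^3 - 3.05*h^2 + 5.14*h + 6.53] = 1.14*h^2 - 6.1*h + 5.14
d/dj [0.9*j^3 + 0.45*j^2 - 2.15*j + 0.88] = 2.7*j^2 + 0.9*j - 2.15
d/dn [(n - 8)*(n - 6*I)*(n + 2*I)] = 3*n^2 - 8*n*(2 + I) + 12 + 32*I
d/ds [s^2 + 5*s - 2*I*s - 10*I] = 2*s + 5 - 2*I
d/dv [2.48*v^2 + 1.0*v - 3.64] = 4.96*v + 1.0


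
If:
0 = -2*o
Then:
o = 0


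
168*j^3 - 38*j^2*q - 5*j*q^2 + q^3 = (-7*j + q)*(-4*j + q)*(6*j + q)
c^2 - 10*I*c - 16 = (c - 8*I)*(c - 2*I)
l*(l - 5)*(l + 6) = l^3 + l^2 - 30*l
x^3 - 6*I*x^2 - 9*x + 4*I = (x - 4*I)*(x - I)^2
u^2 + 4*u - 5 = (u - 1)*(u + 5)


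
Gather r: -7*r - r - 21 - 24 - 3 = -8*r - 48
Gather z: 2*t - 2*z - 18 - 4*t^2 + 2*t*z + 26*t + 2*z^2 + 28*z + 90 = -4*t^2 + 28*t + 2*z^2 + z*(2*t + 26) + 72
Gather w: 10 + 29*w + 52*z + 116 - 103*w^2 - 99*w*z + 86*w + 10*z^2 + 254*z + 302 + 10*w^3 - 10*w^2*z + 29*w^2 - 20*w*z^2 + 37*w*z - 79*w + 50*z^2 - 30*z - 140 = 10*w^3 + w^2*(-10*z - 74) + w*(-20*z^2 - 62*z + 36) + 60*z^2 + 276*z + 288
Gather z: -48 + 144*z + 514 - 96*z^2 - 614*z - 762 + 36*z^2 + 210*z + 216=-60*z^2 - 260*z - 80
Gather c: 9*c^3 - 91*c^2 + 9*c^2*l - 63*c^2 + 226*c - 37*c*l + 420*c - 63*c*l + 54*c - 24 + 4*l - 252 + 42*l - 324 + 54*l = 9*c^3 + c^2*(9*l - 154) + c*(700 - 100*l) + 100*l - 600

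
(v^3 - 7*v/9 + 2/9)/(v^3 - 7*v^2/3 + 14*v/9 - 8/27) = 3*(v + 1)/(3*v - 4)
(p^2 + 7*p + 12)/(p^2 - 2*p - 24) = (p + 3)/(p - 6)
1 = 1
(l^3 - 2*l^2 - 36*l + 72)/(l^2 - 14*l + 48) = (l^2 + 4*l - 12)/(l - 8)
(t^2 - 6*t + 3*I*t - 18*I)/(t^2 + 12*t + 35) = (t^2 + 3*t*(-2 + I) - 18*I)/(t^2 + 12*t + 35)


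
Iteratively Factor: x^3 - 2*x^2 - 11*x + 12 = (x - 4)*(x^2 + 2*x - 3) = (x - 4)*(x - 1)*(x + 3)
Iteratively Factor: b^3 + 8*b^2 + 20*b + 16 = (b + 2)*(b^2 + 6*b + 8) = (b + 2)^2*(b + 4)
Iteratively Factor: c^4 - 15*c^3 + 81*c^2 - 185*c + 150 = (c - 2)*(c^3 - 13*c^2 + 55*c - 75) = (c - 3)*(c - 2)*(c^2 - 10*c + 25) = (c - 5)*(c - 3)*(c - 2)*(c - 5)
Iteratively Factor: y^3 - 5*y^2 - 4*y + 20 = (y + 2)*(y^2 - 7*y + 10) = (y - 2)*(y + 2)*(y - 5)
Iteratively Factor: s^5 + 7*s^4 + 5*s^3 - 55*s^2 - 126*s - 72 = (s + 4)*(s^4 + 3*s^3 - 7*s^2 - 27*s - 18) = (s - 3)*(s + 4)*(s^3 + 6*s^2 + 11*s + 6) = (s - 3)*(s + 1)*(s + 4)*(s^2 + 5*s + 6) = (s - 3)*(s + 1)*(s + 2)*(s + 4)*(s + 3)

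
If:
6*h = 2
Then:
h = 1/3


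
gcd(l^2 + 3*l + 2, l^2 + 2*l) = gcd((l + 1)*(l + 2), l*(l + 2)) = l + 2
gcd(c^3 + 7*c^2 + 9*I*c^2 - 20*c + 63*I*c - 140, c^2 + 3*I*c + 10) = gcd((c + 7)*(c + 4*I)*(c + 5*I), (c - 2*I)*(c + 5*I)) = c + 5*I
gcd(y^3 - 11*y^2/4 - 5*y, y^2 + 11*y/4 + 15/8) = y + 5/4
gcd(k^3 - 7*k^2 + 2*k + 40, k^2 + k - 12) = 1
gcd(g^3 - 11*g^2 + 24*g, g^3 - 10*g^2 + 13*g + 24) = g^2 - 11*g + 24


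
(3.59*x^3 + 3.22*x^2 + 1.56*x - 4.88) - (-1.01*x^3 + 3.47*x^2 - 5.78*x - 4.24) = 4.6*x^3 - 0.25*x^2 + 7.34*x - 0.64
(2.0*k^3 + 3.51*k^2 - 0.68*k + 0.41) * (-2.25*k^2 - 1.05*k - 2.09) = -4.5*k^5 - 9.9975*k^4 - 6.3355*k^3 - 7.5444*k^2 + 0.9907*k - 0.8569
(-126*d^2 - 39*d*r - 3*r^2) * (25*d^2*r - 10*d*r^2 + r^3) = -3150*d^4*r + 285*d^3*r^2 + 189*d^2*r^3 - 9*d*r^4 - 3*r^5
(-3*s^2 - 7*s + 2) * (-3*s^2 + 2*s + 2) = 9*s^4 + 15*s^3 - 26*s^2 - 10*s + 4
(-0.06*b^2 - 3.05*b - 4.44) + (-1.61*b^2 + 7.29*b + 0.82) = -1.67*b^2 + 4.24*b - 3.62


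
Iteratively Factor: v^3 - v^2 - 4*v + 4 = (v - 2)*(v^2 + v - 2) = (v - 2)*(v + 2)*(v - 1)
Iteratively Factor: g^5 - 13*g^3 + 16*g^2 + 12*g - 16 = (g - 2)*(g^4 + 2*g^3 - 9*g^2 - 2*g + 8) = (g - 2)^2*(g^3 + 4*g^2 - g - 4) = (g - 2)^2*(g + 1)*(g^2 + 3*g - 4) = (g - 2)^2*(g + 1)*(g + 4)*(g - 1)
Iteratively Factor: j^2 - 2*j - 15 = (j - 5)*(j + 3)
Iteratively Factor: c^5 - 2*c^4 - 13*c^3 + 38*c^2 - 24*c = (c)*(c^4 - 2*c^3 - 13*c^2 + 38*c - 24) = c*(c - 3)*(c^3 + c^2 - 10*c + 8) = c*(c - 3)*(c - 1)*(c^2 + 2*c - 8) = c*(c - 3)*(c - 2)*(c - 1)*(c + 4)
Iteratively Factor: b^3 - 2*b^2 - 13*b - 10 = (b - 5)*(b^2 + 3*b + 2) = (b - 5)*(b + 2)*(b + 1)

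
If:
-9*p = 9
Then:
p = -1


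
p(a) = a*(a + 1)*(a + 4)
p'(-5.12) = 31.44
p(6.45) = 502.15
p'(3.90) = 88.63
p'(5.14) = 134.66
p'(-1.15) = -3.53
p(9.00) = 1170.00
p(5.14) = 288.45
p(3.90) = 150.97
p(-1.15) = 0.49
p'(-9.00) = 157.00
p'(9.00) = 337.00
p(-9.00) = -360.00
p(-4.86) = -16.13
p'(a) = a*(a + 1) + a*(a + 4) + (a + 1)*(a + 4)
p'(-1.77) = -4.30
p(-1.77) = 3.04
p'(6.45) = 193.31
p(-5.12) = -23.63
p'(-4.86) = 26.26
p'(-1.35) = -4.03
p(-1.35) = 1.25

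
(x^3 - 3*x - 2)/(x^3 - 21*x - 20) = (x^2 - x - 2)/(x^2 - x - 20)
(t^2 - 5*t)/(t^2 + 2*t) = (t - 5)/(t + 2)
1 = 1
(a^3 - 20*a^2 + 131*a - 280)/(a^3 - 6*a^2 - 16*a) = (a^2 - 12*a + 35)/(a*(a + 2))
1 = 1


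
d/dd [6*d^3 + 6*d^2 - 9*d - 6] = 18*d^2 + 12*d - 9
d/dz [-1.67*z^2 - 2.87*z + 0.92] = -3.34*z - 2.87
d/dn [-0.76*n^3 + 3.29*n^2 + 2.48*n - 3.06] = -2.28*n^2 + 6.58*n + 2.48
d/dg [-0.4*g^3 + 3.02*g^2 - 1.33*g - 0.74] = -1.2*g^2 + 6.04*g - 1.33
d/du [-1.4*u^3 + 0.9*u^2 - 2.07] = u*(1.8 - 4.2*u)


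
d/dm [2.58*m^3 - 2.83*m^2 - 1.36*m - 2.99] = 7.74*m^2 - 5.66*m - 1.36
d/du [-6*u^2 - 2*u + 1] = -12*u - 2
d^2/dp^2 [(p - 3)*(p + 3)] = 2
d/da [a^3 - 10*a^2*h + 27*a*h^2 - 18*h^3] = 3*a^2 - 20*a*h + 27*h^2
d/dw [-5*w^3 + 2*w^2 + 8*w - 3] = -15*w^2 + 4*w + 8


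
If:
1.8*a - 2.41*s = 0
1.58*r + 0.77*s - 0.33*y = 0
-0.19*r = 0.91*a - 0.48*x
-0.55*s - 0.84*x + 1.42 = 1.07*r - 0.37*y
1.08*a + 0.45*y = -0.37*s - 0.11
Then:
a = 0.81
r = -0.86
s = 0.61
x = 1.20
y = -2.69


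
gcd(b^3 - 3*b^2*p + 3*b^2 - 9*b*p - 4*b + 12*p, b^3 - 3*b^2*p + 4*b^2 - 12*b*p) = -b^2 + 3*b*p - 4*b + 12*p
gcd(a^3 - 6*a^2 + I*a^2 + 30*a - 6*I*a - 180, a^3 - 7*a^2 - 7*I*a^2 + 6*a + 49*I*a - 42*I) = a - 6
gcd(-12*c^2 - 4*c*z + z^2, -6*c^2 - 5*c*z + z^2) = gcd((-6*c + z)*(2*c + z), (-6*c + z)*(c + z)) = -6*c + z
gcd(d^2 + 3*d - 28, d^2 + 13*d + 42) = d + 7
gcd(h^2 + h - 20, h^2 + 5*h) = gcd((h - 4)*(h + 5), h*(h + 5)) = h + 5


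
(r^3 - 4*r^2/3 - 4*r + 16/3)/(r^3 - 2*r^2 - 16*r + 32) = (3*r^2 + 2*r - 8)/(3*(r^2 - 16))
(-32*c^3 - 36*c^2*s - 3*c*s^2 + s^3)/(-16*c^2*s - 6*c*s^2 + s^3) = (4*c^2 + 5*c*s + s^2)/(s*(2*c + s))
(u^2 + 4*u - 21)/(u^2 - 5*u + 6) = (u + 7)/(u - 2)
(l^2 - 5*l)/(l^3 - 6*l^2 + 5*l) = 1/(l - 1)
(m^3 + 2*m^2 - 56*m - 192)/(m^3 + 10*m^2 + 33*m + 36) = (m^2 - 2*m - 48)/(m^2 + 6*m + 9)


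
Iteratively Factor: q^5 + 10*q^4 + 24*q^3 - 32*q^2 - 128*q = (q - 2)*(q^4 + 12*q^3 + 48*q^2 + 64*q) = q*(q - 2)*(q^3 + 12*q^2 + 48*q + 64) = q*(q - 2)*(q + 4)*(q^2 + 8*q + 16) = q*(q - 2)*(q + 4)^2*(q + 4)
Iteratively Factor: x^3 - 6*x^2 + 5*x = (x - 5)*(x^2 - x) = x*(x - 5)*(x - 1)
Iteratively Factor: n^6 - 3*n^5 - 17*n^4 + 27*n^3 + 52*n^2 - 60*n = (n)*(n^5 - 3*n^4 - 17*n^3 + 27*n^2 + 52*n - 60) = n*(n + 2)*(n^4 - 5*n^3 - 7*n^2 + 41*n - 30) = n*(n + 2)*(n + 3)*(n^3 - 8*n^2 + 17*n - 10) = n*(n - 1)*(n + 2)*(n + 3)*(n^2 - 7*n + 10) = n*(n - 2)*(n - 1)*(n + 2)*(n + 3)*(n - 5)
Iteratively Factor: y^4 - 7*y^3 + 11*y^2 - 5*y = (y)*(y^3 - 7*y^2 + 11*y - 5) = y*(y - 1)*(y^2 - 6*y + 5) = y*(y - 1)^2*(y - 5)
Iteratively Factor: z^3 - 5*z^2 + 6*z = (z - 2)*(z^2 - 3*z) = (z - 3)*(z - 2)*(z)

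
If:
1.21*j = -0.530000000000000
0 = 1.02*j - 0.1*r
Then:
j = -0.44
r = -4.47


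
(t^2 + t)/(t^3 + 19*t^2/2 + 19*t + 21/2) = 2*t/(2*t^2 + 17*t + 21)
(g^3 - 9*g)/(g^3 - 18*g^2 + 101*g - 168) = g*(g + 3)/(g^2 - 15*g + 56)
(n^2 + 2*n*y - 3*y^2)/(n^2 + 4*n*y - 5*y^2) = (n + 3*y)/(n + 5*y)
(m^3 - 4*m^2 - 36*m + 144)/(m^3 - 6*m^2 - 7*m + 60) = (m^2 - 36)/(m^2 - 2*m - 15)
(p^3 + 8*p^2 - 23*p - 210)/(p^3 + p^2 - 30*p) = (p + 7)/p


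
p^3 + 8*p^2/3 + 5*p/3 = p*(p + 1)*(p + 5/3)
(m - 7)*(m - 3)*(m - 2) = m^3 - 12*m^2 + 41*m - 42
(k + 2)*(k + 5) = k^2 + 7*k + 10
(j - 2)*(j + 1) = j^2 - j - 2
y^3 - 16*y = y*(y - 4)*(y + 4)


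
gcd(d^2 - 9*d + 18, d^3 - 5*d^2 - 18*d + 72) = d^2 - 9*d + 18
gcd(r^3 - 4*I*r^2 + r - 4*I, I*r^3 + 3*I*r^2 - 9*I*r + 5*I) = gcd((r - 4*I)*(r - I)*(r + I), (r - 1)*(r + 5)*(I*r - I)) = 1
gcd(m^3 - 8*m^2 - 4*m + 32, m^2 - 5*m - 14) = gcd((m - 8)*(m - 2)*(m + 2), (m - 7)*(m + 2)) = m + 2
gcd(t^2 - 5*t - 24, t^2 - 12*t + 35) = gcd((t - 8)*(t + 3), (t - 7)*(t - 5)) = 1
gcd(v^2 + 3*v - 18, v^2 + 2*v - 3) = 1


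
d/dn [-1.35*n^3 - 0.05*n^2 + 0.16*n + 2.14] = -4.05*n^2 - 0.1*n + 0.16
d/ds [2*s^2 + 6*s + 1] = 4*s + 6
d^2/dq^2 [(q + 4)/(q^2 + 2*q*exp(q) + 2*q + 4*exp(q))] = 2*(4*(q + 4)*(q*exp(q) + q + 3*exp(q) + 1)^2 - (q^2 + 2*q*exp(q) + 2*q + 4*exp(q))*(2*q*exp(q) + 2*q + (q + 4)*(q*exp(q) + 4*exp(q) + 1) + 6*exp(q) + 2))/(q^2 + 2*q*exp(q) + 2*q + 4*exp(q))^3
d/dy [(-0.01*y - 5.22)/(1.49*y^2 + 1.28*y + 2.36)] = (0.0149*y^2 + 15.5556*y + 6.658)/(2.2201*y^4 + 3.8144*y^3 + 8.6712*y^2 + 6.0416*y + 5.5696)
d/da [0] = 0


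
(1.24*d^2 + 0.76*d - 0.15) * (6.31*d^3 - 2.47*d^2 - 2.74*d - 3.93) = 7.8244*d^5 + 1.7328*d^4 - 6.2213*d^3 - 6.5851*d^2 - 2.5758*d + 0.5895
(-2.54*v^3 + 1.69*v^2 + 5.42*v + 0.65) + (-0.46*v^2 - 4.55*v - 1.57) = -2.54*v^3 + 1.23*v^2 + 0.87*v - 0.92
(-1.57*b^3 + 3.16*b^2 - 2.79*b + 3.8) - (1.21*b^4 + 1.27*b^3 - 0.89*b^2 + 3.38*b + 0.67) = -1.21*b^4 - 2.84*b^3 + 4.05*b^2 - 6.17*b + 3.13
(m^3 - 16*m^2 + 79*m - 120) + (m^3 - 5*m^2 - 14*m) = 2*m^3 - 21*m^2 + 65*m - 120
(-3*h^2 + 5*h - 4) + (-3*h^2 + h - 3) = -6*h^2 + 6*h - 7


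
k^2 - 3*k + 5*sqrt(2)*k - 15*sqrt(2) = (k - 3)*(k + 5*sqrt(2))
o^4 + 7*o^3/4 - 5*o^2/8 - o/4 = o*(o - 1/2)*(o + 1/4)*(o + 2)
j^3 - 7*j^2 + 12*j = j*(j - 4)*(j - 3)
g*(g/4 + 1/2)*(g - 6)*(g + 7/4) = g^4/4 - 9*g^3/16 - 19*g^2/4 - 21*g/4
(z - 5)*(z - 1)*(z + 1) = z^3 - 5*z^2 - z + 5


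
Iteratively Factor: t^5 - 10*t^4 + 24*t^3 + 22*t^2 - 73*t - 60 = (t + 1)*(t^4 - 11*t^3 + 35*t^2 - 13*t - 60) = (t - 5)*(t + 1)*(t^3 - 6*t^2 + 5*t + 12) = (t - 5)*(t + 1)^2*(t^2 - 7*t + 12) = (t - 5)*(t - 4)*(t + 1)^2*(t - 3)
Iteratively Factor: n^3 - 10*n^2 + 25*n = (n - 5)*(n^2 - 5*n) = n*(n - 5)*(n - 5)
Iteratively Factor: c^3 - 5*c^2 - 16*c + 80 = (c - 5)*(c^2 - 16) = (c - 5)*(c + 4)*(c - 4)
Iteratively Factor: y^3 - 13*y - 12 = (y + 1)*(y^2 - y - 12) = (y - 4)*(y + 1)*(y + 3)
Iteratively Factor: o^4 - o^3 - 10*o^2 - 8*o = (o - 4)*(o^3 + 3*o^2 + 2*o) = o*(o - 4)*(o^2 + 3*o + 2) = o*(o - 4)*(o + 2)*(o + 1)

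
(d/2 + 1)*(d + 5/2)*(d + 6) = d^3/2 + 21*d^2/4 + 16*d + 15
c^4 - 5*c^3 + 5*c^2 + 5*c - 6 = (c - 3)*(c - 2)*(c - 1)*(c + 1)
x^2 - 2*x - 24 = (x - 6)*(x + 4)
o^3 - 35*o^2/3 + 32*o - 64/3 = (o - 8)*(o - 8/3)*(o - 1)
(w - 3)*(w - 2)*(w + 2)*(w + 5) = w^4 + 2*w^3 - 19*w^2 - 8*w + 60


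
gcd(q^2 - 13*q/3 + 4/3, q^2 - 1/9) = q - 1/3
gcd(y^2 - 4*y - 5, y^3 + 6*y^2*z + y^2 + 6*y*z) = y + 1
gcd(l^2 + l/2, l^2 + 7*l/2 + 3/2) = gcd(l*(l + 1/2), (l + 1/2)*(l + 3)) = l + 1/2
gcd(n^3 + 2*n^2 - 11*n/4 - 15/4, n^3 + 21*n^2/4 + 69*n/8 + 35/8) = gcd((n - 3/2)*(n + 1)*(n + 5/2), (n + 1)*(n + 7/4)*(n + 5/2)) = n^2 + 7*n/2 + 5/2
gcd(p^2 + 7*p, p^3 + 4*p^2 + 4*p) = p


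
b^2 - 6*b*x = b*(b - 6*x)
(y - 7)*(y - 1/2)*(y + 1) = y^3 - 13*y^2/2 - 4*y + 7/2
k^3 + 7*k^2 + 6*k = k*(k + 1)*(k + 6)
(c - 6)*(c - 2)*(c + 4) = c^3 - 4*c^2 - 20*c + 48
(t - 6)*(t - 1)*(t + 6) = t^3 - t^2 - 36*t + 36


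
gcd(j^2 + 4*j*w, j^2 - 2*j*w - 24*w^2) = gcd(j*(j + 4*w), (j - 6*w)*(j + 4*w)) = j + 4*w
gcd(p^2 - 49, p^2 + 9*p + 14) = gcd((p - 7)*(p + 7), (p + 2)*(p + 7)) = p + 7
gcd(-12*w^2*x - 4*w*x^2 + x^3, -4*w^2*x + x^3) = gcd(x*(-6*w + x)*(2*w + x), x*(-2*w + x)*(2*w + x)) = 2*w*x + x^2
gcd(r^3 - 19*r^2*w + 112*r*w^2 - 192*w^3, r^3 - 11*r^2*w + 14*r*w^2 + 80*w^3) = r - 8*w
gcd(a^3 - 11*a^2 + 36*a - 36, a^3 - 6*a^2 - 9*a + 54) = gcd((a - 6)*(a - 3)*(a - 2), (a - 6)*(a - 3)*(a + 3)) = a^2 - 9*a + 18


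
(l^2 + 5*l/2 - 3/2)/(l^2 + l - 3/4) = 2*(l + 3)/(2*l + 3)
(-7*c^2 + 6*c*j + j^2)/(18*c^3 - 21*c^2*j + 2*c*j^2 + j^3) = (-7*c - j)/(18*c^2 - 3*c*j - j^2)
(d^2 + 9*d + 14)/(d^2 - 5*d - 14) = (d + 7)/(d - 7)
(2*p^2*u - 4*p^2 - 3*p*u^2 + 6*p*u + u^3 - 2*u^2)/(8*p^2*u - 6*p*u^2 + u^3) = (p*u - 2*p - u^2 + 2*u)/(u*(4*p - u))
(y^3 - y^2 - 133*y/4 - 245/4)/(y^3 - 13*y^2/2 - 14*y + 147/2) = (y + 5/2)/(y - 3)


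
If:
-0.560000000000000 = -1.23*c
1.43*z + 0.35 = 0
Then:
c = 0.46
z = -0.24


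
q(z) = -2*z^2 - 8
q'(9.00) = -36.00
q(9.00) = -170.00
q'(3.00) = -12.00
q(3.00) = -26.00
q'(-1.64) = 6.56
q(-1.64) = -13.38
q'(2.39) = -9.56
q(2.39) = -19.42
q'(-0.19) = 0.76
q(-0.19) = -8.07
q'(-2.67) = 10.68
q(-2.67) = -22.26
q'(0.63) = -2.52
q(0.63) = -8.79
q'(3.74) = -14.96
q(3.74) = -35.98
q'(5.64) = -22.56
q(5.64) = -71.62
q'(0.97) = -3.88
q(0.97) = -9.88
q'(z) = -4*z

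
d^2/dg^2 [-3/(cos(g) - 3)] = 3*(cos(g)^2 + 3*cos(g) - 2)/(cos(g) - 3)^3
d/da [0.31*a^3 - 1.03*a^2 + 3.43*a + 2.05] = 0.93*a^2 - 2.06*a + 3.43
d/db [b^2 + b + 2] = 2*b + 1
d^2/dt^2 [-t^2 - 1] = -2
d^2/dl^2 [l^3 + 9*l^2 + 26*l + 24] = 6*l + 18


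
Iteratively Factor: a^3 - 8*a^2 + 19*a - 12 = (a - 3)*(a^2 - 5*a + 4) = (a - 3)*(a - 1)*(a - 4)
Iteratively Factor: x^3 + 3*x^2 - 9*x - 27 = (x - 3)*(x^2 + 6*x + 9) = (x - 3)*(x + 3)*(x + 3)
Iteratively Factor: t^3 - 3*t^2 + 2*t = (t - 2)*(t^2 - t) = (t - 2)*(t - 1)*(t)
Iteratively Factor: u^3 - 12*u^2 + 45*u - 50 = (u - 2)*(u^2 - 10*u + 25) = (u - 5)*(u - 2)*(u - 5)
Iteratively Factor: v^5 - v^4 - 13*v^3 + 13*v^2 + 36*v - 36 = (v - 2)*(v^4 + v^3 - 11*v^2 - 9*v + 18) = (v - 2)*(v + 3)*(v^3 - 2*v^2 - 5*v + 6) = (v - 3)*(v - 2)*(v + 3)*(v^2 + v - 2) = (v - 3)*(v - 2)*(v + 2)*(v + 3)*(v - 1)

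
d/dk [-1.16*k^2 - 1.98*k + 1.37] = -2.32*k - 1.98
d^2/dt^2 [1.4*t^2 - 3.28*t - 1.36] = 2.80000000000000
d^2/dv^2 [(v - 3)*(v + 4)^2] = 6*v + 10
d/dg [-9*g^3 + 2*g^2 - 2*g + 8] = -27*g^2 + 4*g - 2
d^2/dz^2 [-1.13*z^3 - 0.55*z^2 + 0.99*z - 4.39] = -6.78*z - 1.1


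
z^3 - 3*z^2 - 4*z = z*(z - 4)*(z + 1)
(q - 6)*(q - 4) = q^2 - 10*q + 24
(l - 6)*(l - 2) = l^2 - 8*l + 12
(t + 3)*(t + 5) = t^2 + 8*t + 15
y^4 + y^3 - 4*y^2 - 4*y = y*(y - 2)*(y + 1)*(y + 2)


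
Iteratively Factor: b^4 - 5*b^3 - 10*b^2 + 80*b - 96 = (b - 4)*(b^3 - b^2 - 14*b + 24) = (b - 4)*(b + 4)*(b^2 - 5*b + 6) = (b - 4)*(b - 2)*(b + 4)*(b - 3)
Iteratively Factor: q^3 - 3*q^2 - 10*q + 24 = (q - 2)*(q^2 - q - 12) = (q - 2)*(q + 3)*(q - 4)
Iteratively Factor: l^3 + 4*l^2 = (l)*(l^2 + 4*l) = l*(l + 4)*(l)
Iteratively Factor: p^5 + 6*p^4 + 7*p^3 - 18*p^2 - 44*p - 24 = (p - 2)*(p^4 + 8*p^3 + 23*p^2 + 28*p + 12) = (p - 2)*(p + 2)*(p^3 + 6*p^2 + 11*p + 6) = (p - 2)*(p + 1)*(p + 2)*(p^2 + 5*p + 6) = (p - 2)*(p + 1)*(p + 2)^2*(p + 3)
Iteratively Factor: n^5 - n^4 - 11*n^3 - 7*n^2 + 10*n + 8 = (n + 2)*(n^4 - 3*n^3 - 5*n^2 + 3*n + 4) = (n - 4)*(n + 2)*(n^3 + n^2 - n - 1) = (n - 4)*(n + 1)*(n + 2)*(n^2 - 1) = (n - 4)*(n + 1)^2*(n + 2)*(n - 1)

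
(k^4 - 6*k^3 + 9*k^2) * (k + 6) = k^5 - 27*k^3 + 54*k^2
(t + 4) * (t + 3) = t^2 + 7*t + 12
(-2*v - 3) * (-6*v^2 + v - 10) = 12*v^3 + 16*v^2 + 17*v + 30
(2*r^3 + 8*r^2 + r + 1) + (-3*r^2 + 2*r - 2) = 2*r^3 + 5*r^2 + 3*r - 1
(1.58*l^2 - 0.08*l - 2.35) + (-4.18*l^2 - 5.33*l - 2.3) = -2.6*l^2 - 5.41*l - 4.65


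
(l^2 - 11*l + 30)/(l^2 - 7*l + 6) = (l - 5)/(l - 1)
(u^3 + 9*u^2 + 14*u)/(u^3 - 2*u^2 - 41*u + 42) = u*(u^2 + 9*u + 14)/(u^3 - 2*u^2 - 41*u + 42)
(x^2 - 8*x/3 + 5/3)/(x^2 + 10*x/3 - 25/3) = (x - 1)/(x + 5)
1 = 1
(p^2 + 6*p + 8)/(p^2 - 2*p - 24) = (p + 2)/(p - 6)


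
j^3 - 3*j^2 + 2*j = j*(j - 2)*(j - 1)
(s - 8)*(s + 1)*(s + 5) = s^3 - 2*s^2 - 43*s - 40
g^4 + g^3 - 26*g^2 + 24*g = g*(g - 4)*(g - 1)*(g + 6)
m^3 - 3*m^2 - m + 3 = (m - 3)*(m - 1)*(m + 1)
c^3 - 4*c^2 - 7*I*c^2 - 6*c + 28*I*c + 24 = (c - 4)*(c - 6*I)*(c - I)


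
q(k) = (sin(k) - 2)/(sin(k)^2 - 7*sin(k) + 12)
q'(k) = (-2*sin(k)*cos(k) + 7*cos(k))*(sin(k) - 2)/(sin(k)^2 - 7*sin(k) + 12)^2 + cos(k)/(sin(k)^2 - 7*sin(k) + 12) = (4*sin(k) + cos(k)^2 - 3)*cos(k)/(sin(k)^2 - 7*sin(k) + 12)^2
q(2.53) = -0.17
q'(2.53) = 0.00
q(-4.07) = -0.17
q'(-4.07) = -0.01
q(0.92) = -0.17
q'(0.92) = 0.01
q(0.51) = -0.17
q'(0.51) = -0.00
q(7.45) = -0.17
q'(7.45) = 0.01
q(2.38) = -0.17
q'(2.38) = -0.00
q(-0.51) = -0.16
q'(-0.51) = -0.01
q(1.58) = -0.17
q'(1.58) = -0.00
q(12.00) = -0.16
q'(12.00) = -0.01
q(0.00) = -0.17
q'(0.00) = -0.01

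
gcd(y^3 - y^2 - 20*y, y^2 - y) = y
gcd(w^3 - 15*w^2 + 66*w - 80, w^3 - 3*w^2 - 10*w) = w - 5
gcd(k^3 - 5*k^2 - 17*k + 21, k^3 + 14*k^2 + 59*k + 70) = 1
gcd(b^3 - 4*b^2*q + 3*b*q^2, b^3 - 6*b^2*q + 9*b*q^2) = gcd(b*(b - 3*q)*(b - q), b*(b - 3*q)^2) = -b^2 + 3*b*q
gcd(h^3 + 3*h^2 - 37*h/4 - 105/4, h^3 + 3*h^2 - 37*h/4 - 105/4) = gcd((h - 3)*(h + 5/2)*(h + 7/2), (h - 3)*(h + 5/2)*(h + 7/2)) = h^3 + 3*h^2 - 37*h/4 - 105/4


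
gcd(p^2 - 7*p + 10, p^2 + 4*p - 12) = p - 2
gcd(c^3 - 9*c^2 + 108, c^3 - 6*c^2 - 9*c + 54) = c^2 - 3*c - 18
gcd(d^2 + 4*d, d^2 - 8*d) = d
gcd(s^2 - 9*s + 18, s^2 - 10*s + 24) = s - 6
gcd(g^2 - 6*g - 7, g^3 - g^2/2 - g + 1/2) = g + 1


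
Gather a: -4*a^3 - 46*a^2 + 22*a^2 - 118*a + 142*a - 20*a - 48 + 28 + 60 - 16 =-4*a^3 - 24*a^2 + 4*a + 24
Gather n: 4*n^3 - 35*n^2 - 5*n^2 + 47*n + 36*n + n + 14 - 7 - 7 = 4*n^3 - 40*n^2 + 84*n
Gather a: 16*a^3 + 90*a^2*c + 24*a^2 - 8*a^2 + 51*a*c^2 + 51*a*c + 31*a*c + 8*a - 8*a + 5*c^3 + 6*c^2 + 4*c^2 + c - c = 16*a^3 + a^2*(90*c + 16) + a*(51*c^2 + 82*c) + 5*c^3 + 10*c^2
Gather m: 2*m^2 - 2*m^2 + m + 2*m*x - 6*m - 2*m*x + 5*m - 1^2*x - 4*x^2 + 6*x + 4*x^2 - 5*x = 0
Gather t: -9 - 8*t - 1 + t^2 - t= t^2 - 9*t - 10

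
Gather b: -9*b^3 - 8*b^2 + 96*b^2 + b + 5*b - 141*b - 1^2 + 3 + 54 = -9*b^3 + 88*b^2 - 135*b + 56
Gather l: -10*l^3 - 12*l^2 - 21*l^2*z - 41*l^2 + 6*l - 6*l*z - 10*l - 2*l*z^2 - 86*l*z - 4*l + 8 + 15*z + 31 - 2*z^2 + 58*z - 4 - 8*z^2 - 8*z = -10*l^3 + l^2*(-21*z - 53) + l*(-2*z^2 - 92*z - 8) - 10*z^2 + 65*z + 35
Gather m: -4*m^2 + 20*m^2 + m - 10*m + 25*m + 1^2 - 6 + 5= 16*m^2 + 16*m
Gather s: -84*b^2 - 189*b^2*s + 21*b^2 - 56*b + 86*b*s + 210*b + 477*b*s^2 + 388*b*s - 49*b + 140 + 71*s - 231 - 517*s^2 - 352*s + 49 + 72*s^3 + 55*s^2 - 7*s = -63*b^2 + 105*b + 72*s^3 + s^2*(477*b - 462) + s*(-189*b^2 + 474*b - 288) - 42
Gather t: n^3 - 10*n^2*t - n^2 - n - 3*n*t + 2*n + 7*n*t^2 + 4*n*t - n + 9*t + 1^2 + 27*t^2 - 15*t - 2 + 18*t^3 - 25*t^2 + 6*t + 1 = n^3 - n^2 + 18*t^3 + t^2*(7*n + 2) + t*(-10*n^2 + n)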